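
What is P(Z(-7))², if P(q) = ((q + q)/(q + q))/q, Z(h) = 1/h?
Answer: 49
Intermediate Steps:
P(q) = 1/q (P(q) = ((2*q)/((2*q)))/q = ((2*q)*(1/(2*q)))/q = 1/q)
P(Z(-7))² = (1/(1/(-7)))² = (1/(-⅐))² = (-7)² = 49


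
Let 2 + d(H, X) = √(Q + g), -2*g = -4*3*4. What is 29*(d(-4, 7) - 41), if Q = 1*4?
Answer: -1247 + 58*√7 ≈ -1093.5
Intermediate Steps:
Q = 4
g = 24 (g = -(-4*3)*4/2 = -(-6)*4 = -½*(-48) = 24)
d(H, X) = -2 + 2*√7 (d(H, X) = -2 + √(4 + 24) = -2 + √28 = -2 + 2*√7)
29*(d(-4, 7) - 41) = 29*((-2 + 2*√7) - 41) = 29*(-43 + 2*√7) = -1247 + 58*√7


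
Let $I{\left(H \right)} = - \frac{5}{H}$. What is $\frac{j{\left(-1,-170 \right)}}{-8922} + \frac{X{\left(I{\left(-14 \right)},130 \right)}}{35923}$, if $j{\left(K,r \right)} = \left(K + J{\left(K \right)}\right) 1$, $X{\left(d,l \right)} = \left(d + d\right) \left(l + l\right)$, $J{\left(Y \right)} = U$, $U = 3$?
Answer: $\frac{5547839}{1121767521} \approx 0.0049456$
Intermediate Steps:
$J{\left(Y \right)} = 3$
$X{\left(d,l \right)} = 4 d l$ ($X{\left(d,l \right)} = 2 d 2 l = 4 d l$)
$j{\left(K,r \right)} = 3 + K$ ($j{\left(K,r \right)} = \left(K + 3\right) 1 = \left(3 + K\right) 1 = 3 + K$)
$\frac{j{\left(-1,-170 \right)}}{-8922} + \frac{X{\left(I{\left(-14 \right)},130 \right)}}{35923} = \frac{3 - 1}{-8922} + \frac{4 \left(- \frac{5}{-14}\right) 130}{35923} = 2 \left(- \frac{1}{8922}\right) + 4 \left(\left(-5\right) \left(- \frac{1}{14}\right)\right) 130 \cdot \frac{1}{35923} = - \frac{1}{4461} + 4 \cdot \frac{5}{14} \cdot 130 \cdot \frac{1}{35923} = - \frac{1}{4461} + \frac{1300}{7} \cdot \frac{1}{35923} = - \frac{1}{4461} + \frac{1300}{251461} = \frac{5547839}{1121767521}$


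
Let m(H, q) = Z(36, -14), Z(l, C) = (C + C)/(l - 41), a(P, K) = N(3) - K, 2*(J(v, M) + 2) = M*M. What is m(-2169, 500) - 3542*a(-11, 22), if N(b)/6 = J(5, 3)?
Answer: 123998/5 ≈ 24800.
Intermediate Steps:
J(v, M) = -2 + M²/2 (J(v, M) = -2 + (M*M)/2 = -2 + M²/2)
N(b) = 15 (N(b) = 6*(-2 + (½)*3²) = 6*(-2 + (½)*9) = 6*(-2 + 9/2) = 6*(5/2) = 15)
a(P, K) = 15 - K
Z(l, C) = 2*C/(-41 + l) (Z(l, C) = (2*C)/(-41 + l) = 2*C/(-41 + l))
m(H, q) = 28/5 (m(H, q) = 2*(-14)/(-41 + 36) = 2*(-14)/(-5) = 2*(-14)*(-⅕) = 28/5)
m(-2169, 500) - 3542*a(-11, 22) = 28/5 - 3542*(15 - 1*22) = 28/5 - 3542*(15 - 22) = 28/5 - 3542*(-7) = 28/5 - 1*(-24794) = 28/5 + 24794 = 123998/5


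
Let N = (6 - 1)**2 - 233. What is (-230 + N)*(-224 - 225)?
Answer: 196662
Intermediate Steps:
N = -208 (N = 5**2 - 233 = 25 - 233 = -208)
(-230 + N)*(-224 - 225) = (-230 - 208)*(-224 - 225) = -438*(-449) = 196662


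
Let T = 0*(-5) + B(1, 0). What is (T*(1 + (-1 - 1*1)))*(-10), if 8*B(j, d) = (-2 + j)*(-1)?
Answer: 5/4 ≈ 1.2500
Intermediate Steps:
B(j, d) = ¼ - j/8 (B(j, d) = ((-2 + j)*(-1))/8 = (2 - j)/8 = ¼ - j/8)
T = ⅛ (T = 0*(-5) + (¼ - ⅛*1) = 0 + (¼ - ⅛) = 0 + ⅛ = ⅛ ≈ 0.12500)
(T*(1 + (-1 - 1*1)))*(-10) = ((1 + (-1 - 1*1))/8)*(-10) = ((1 + (-1 - 1))/8)*(-10) = ((1 - 2)/8)*(-10) = ((⅛)*(-1))*(-10) = -⅛*(-10) = 5/4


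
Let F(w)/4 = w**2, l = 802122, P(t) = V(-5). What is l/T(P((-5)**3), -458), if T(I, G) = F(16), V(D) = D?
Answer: 401061/512 ≈ 783.32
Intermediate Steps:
P(t) = -5
F(w) = 4*w**2
T(I, G) = 1024 (T(I, G) = 4*16**2 = 4*256 = 1024)
l/T(P((-5)**3), -458) = 802122/1024 = 802122*(1/1024) = 401061/512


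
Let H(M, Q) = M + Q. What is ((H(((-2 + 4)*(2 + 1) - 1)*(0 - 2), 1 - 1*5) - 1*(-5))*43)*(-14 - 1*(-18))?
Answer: -1548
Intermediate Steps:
((H(((-2 + 4)*(2 + 1) - 1)*(0 - 2), 1 - 1*5) - 1*(-5))*43)*(-14 - 1*(-18)) = (((((-2 + 4)*(2 + 1) - 1)*(0 - 2) + (1 - 1*5)) - 1*(-5))*43)*(-14 - 1*(-18)) = ((((2*3 - 1)*(-2) + (1 - 5)) + 5)*43)*(-14 + 18) = ((((6 - 1)*(-2) - 4) + 5)*43)*4 = (((5*(-2) - 4) + 5)*43)*4 = (((-10 - 4) + 5)*43)*4 = ((-14 + 5)*43)*4 = -9*43*4 = -387*4 = -1548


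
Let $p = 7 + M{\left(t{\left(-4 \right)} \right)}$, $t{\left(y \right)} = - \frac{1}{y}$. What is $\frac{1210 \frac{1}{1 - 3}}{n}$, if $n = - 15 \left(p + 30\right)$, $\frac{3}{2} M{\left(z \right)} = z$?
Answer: $\frac{242}{223} \approx 1.0852$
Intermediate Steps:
$M{\left(z \right)} = \frac{2 z}{3}$
$p = \frac{43}{6}$ ($p = 7 + \frac{2 \left(- \frac{1}{-4}\right)}{3} = 7 + \frac{2 \left(\left(-1\right) \left(- \frac{1}{4}\right)\right)}{3} = 7 + \frac{2}{3} \cdot \frac{1}{4} = 7 + \frac{1}{6} = \frac{43}{6} \approx 7.1667$)
$n = - \frac{1115}{2}$ ($n = - 15 \left(\frac{43}{6} + 30\right) = \left(-15\right) \frac{223}{6} = - \frac{1115}{2} \approx -557.5$)
$\frac{1210 \frac{1}{1 - 3}}{n} = \frac{1210 \frac{1}{1 - 3}}{- \frac{1115}{2}} = \frac{1210}{-2} \left(- \frac{2}{1115}\right) = 1210 \left(- \frac{1}{2}\right) \left(- \frac{2}{1115}\right) = \left(-605\right) \left(- \frac{2}{1115}\right) = \frac{242}{223}$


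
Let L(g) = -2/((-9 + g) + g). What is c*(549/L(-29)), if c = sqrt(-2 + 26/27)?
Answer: 4087*I*sqrt(21) ≈ 18729.0*I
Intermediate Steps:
L(g) = -2/(-9 + 2*g)
c = 2*I*sqrt(21)/9 (c = sqrt(-2 + 26*(1/27)) = sqrt(-2 + 26/27) = sqrt(-28/27) = 2*I*sqrt(21)/9 ≈ 1.0184*I)
c*(549/L(-29)) = (2*I*sqrt(21)/9)*(549/((-2/(-9 + 2*(-29))))) = (2*I*sqrt(21)/9)*(549/((-2/(-9 - 58)))) = (2*I*sqrt(21)/9)*(549/((-2/(-67)))) = (2*I*sqrt(21)/9)*(549/((-2*(-1/67)))) = (2*I*sqrt(21)/9)*(549/(2/67)) = (2*I*sqrt(21)/9)*(549*(67/2)) = (2*I*sqrt(21)/9)*(36783/2) = 4087*I*sqrt(21)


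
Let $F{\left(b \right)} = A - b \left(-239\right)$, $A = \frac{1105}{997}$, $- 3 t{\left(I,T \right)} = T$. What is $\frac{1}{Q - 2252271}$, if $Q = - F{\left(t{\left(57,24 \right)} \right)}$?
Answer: $- \frac{997}{2243609028} \approx -4.4437 \cdot 10^{-7}$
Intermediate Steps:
$t{\left(I,T \right)} = - \frac{T}{3}$
$A = \frac{1105}{997}$ ($A = 1105 \cdot \frac{1}{997} = \frac{1105}{997} \approx 1.1083$)
$F{\left(b \right)} = \frac{1105}{997} + 239 b$ ($F{\left(b \right)} = \frac{1105}{997} - b \left(-239\right) = \frac{1105}{997} - - 239 b = \frac{1105}{997} + 239 b$)
$Q = \frac{1905159}{997}$ ($Q = - (\frac{1105}{997} + 239 \left(\left(- \frac{1}{3}\right) 24\right)) = - (\frac{1105}{997} + 239 \left(-8\right)) = - (\frac{1105}{997} - 1912) = \left(-1\right) \left(- \frac{1905159}{997}\right) = \frac{1905159}{997} \approx 1910.9$)
$\frac{1}{Q - 2252271} = \frac{1}{\frac{1905159}{997} - 2252271} = \frac{1}{- \frac{2243609028}{997}} = - \frac{997}{2243609028}$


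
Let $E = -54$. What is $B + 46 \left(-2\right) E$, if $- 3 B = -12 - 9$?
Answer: $4975$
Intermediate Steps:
$B = 7$ ($B = - \frac{-12 - 9}{3} = \left(- \frac{1}{3}\right) \left(-21\right) = 7$)
$B + 46 \left(-2\right) E = 7 + 46 \left(-2\right) \left(-54\right) = 7 - -4968 = 7 + 4968 = 4975$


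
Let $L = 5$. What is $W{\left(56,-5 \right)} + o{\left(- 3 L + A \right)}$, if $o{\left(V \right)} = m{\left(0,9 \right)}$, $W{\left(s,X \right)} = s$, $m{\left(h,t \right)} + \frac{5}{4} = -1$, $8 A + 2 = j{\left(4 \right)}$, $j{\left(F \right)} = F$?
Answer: $\frac{215}{4} \approx 53.75$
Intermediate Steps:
$A = \frac{1}{4}$ ($A = - \frac{1}{4} + \frac{1}{8} \cdot 4 = - \frac{1}{4} + \frac{1}{2} = \frac{1}{4} \approx 0.25$)
$m{\left(h,t \right)} = - \frac{9}{4}$ ($m{\left(h,t \right)} = - \frac{5}{4} - 1 = - \frac{9}{4}$)
$o{\left(V \right)} = - \frac{9}{4}$
$W{\left(56,-5 \right)} + o{\left(- 3 L + A \right)} = 56 - \frac{9}{4} = \frac{215}{4}$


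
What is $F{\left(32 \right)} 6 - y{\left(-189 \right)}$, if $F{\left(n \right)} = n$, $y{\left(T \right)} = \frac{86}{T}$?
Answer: $\frac{36374}{189} \approx 192.46$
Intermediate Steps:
$F{\left(32 \right)} 6 - y{\left(-189 \right)} = 32 \cdot 6 - \frac{86}{-189} = 192 - 86 \left(- \frac{1}{189}\right) = 192 - - \frac{86}{189} = 192 + \frac{86}{189} = \frac{36374}{189}$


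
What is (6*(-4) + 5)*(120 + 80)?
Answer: -3800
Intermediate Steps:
(6*(-4) + 5)*(120 + 80) = (-24 + 5)*200 = -19*200 = -3800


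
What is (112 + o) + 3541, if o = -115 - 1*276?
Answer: 3262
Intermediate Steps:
o = -391 (o = -115 - 276 = -391)
(112 + o) + 3541 = (112 - 391) + 3541 = -279 + 3541 = 3262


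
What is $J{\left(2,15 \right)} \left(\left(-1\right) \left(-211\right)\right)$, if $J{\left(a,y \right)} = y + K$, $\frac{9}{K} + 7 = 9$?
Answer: $\frac{8229}{2} \approx 4114.5$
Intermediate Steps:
$K = \frac{9}{2}$ ($K = \frac{9}{-7 + 9} = \frac{9}{2} \approx 4.5$)
$J{\left(a,y \right)} = \frac{9}{2} + y$ ($J{\left(a,y \right)} = y + \frac{9}{2} = \frac{9}{2} + y$)
$J{\left(2,15 \right)} \left(\left(-1\right) \left(-211\right)\right) = \left(\frac{9}{2} + 15\right) \left(\left(-1\right) \left(-211\right)\right) = \frac{39}{2} \cdot 211 = \frac{8229}{2}$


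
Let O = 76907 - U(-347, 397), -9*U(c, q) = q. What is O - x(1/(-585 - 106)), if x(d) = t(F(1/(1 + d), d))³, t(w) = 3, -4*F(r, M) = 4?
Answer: 692317/9 ≈ 76924.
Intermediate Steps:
F(r, M) = -1 (F(r, M) = -¼*4 = -1)
U(c, q) = -q/9
x(d) = 27 (x(d) = 3³ = 27)
O = 692560/9 (O = 76907 - (-1)*397/9 = 76907 - 1*(-397/9) = 76907 + 397/9 = 692560/9 ≈ 76951.)
O - x(1/(-585 - 106)) = 692560/9 - 1*27 = 692560/9 - 27 = 692317/9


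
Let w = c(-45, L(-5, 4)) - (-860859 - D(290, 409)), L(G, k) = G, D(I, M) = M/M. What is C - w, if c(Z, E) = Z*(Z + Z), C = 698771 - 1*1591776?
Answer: -1757915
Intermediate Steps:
D(I, M) = 1
C = -893005 (C = 698771 - 1591776 = -893005)
c(Z, E) = 2*Z² (c(Z, E) = Z*(2*Z) = 2*Z²)
w = 864910 (w = 2*(-45)² - (-860859 - 1*1) = 2*2025 - (-860859 - 1) = 4050 - 1*(-860860) = 4050 + 860860 = 864910)
C - w = -893005 - 1*864910 = -893005 - 864910 = -1757915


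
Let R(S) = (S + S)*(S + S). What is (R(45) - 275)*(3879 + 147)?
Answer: 31503450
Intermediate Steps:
R(S) = 4*S² (R(S) = (2*S)*(2*S) = 4*S²)
(R(45) - 275)*(3879 + 147) = (4*45² - 275)*(3879 + 147) = (4*2025 - 275)*4026 = (8100 - 275)*4026 = 7825*4026 = 31503450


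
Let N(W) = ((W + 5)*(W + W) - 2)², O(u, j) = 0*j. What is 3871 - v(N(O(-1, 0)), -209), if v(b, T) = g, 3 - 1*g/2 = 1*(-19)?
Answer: 3827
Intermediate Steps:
O(u, j) = 0
g = 44 (g = 6 - 2*(-19) = 6 + 38 = 44)
N(W) = (-2 + 2*W*(5 + W))² (N(W) = ((5 + W)*(2*W) - 2)² = (2*W*(5 + W) - 2)² = (-2 + 2*W*(5 + W))²)
v(b, T) = 44
3871 - v(N(O(-1, 0)), -209) = 3871 - 1*44 = 3871 - 44 = 3827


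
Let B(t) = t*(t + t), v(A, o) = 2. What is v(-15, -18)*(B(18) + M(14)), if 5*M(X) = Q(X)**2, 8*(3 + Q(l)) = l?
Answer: 10373/8 ≈ 1296.6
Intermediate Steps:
Q(l) = -3 + l/8
M(X) = (-3 + X/8)**2/5
B(t) = 2*t**2 (B(t) = t*(2*t) = 2*t**2)
v(-15, -18)*(B(18) + M(14)) = 2*(2*18**2 + (-24 + 14)**2/320) = 2*(2*324 + (1/320)*(-10)**2) = 2*(648 + (1/320)*100) = 2*(648 + 5/16) = 2*(10373/16) = 10373/8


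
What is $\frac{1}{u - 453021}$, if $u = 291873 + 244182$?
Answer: $\frac{1}{83034} \approx 1.2043 \cdot 10^{-5}$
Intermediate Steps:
$u = 536055$
$\frac{1}{u - 453021} = \frac{1}{536055 - 453021} = \frac{1}{83034}$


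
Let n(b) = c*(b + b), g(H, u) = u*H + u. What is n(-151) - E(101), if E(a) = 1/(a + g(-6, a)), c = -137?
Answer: 16715097/404 ≈ 41374.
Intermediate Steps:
g(H, u) = u + H*u (g(H, u) = H*u + u = u + H*u)
n(b) = -274*b (n(b) = -137*(b + b) = -274*b)
E(a) = -1/(4*a) (E(a) = 1/(a + a*(1 - 6)) = 1/(a + a*(-5)) = 1/(a - 5*a) = 1/(-4*a) = -1/(4*a))
n(-151) - E(101) = -274*(-151) - (-1)/(4*101) = 41374 - (-1)/(4*101) = 41374 - 1*(-1/404) = 41374 + 1/404 = 16715097/404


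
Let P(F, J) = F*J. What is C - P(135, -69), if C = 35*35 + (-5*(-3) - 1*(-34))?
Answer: 10589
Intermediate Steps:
C = 1274 (C = 1225 + (15 + 34) = 1225 + 49 = 1274)
C - P(135, -69) = 1274 - 135*(-69) = 1274 - 1*(-9315) = 1274 + 9315 = 10589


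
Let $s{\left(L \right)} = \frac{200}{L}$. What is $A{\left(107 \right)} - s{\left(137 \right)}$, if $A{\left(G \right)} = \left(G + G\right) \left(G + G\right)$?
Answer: $\frac{6273852}{137} \approx 45795.0$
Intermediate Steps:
$A{\left(G \right)} = 4 G^{2}$ ($A{\left(G \right)} = 2 G 2 G = 4 G^{2}$)
$A{\left(107 \right)} - s{\left(137 \right)} = 4 \cdot 107^{2} - \frac{200}{137} = 4 \cdot 11449 - 200 \cdot \frac{1}{137} = 45796 - \frac{200}{137} = \frac{6273852}{137}$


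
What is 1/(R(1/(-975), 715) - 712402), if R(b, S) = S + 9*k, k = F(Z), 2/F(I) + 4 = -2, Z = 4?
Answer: -1/711690 ≈ -1.4051e-6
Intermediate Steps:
F(I) = -1/3 (F(I) = 2/(-4 - 2) = 2/(-6) = 2*(-1/6) = -1/3)
k = -1/3 ≈ -0.33333
R(b, S) = -3 + S (R(b, S) = S + 9*(-1/3) = S - 3 = -3 + S)
1/(R(1/(-975), 715) - 712402) = 1/((-3 + 715) - 712402) = 1/(712 - 712402) = 1/(-711690) = -1/711690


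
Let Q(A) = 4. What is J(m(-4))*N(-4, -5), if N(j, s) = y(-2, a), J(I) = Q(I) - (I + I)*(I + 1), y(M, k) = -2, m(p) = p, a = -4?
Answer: 40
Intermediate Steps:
J(I) = 4 - 2*I*(1 + I) (J(I) = 4 - (I + I)*(I + 1) = 4 - 2*I*(1 + I))
N(j, s) = -2
J(m(-4))*N(-4, -5) = (4 - 2*(-4) - 2*(-4)**2)*(-2) = (4 + 8 - 2*16)*(-2) = (4 + 8 - 32)*(-2) = -20*(-2) = 40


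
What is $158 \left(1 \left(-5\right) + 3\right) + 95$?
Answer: $-221$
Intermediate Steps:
$158 \left(1 \left(-5\right) + 3\right) + 95 = 158 \left(-5 + 3\right) + 95 = 158 \left(-2\right) + 95 = -316 + 95 = -221$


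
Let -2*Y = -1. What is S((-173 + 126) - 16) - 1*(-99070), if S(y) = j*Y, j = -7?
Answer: 198133/2 ≈ 99067.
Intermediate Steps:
Y = 1/2 (Y = -1/2*(-1) = 1/2 ≈ 0.50000)
S(y) = -7/2 (S(y) = -7*1/2 = -7/2)
S((-173 + 126) - 16) - 1*(-99070) = -7/2 - 1*(-99070) = -7/2 + 99070 = 198133/2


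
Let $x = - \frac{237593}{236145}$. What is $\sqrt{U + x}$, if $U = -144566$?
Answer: $\frac{i \sqrt{8061701178939135}}{236145} \approx 380.22 i$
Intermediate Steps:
$x = - \frac{237593}{236145}$ ($x = \left(-237593\right) \frac{1}{236145} = - \frac{237593}{236145} \approx -1.0061$)
$\sqrt{U + x} = \sqrt{-144566 - \frac{237593}{236145}} = \sqrt{- \frac{34138775663}{236145}} = \frac{i \sqrt{8061701178939135}}{236145}$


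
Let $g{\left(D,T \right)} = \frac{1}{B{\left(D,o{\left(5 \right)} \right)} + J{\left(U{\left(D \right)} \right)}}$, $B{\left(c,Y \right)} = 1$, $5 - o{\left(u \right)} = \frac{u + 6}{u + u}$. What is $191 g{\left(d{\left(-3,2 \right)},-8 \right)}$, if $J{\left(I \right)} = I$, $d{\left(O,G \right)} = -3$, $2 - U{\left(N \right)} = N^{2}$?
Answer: $- \frac{191}{6} \approx -31.833$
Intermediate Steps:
$o{\left(u \right)} = 5 - \frac{6 + u}{2 u}$ ($o{\left(u \right)} = 5 - \frac{u + 6}{u + u} = 5 - \frac{6 + u}{2 u}$)
$U{\left(N \right)} = 2 - N^{2}$
$g{\left(D,T \right)} = \frac{1}{3 - D^{2}}$ ($g{\left(D,T \right)} = \frac{1}{1 - \left(-2 + D^{2}\right)} = \frac{1}{3 - D^{2}}$)
$191 g{\left(d{\left(-3,2 \right)},-8 \right)} = 191 \left(- \frac{1}{-3 + \left(-3\right)^{2}}\right) = 191 \left(- \frac{1}{-3 + 9}\right) = 191 \left(- \frac{1}{6}\right) = - \frac{191}{6}$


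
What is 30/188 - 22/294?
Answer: 1171/13818 ≈ 0.084745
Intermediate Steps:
30/188 - 22/294 = 30*(1/188) - 22*1/294 = 15/94 - 11/147 = 1171/13818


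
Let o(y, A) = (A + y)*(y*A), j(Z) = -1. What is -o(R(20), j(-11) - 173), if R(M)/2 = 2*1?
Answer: -118320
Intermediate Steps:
R(M) = 4 (R(M) = 2*(2*1) = 2*2 = 4)
o(y, A) = A*y*(A + y) (o(y, A) = (A + y)*(A*y) = A*y*(A + y))
-o(R(20), j(-11) - 173) = -(-1 - 173)*4*((-1 - 173) + 4) = -(-174)*4*(-174 + 4) = -(-174)*4*(-170) = -1*118320 = -118320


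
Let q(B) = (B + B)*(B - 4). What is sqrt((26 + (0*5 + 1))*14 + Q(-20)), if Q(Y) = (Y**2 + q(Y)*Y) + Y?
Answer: I*sqrt(18442) ≈ 135.8*I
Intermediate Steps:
q(B) = 2*B*(-4 + B) (q(B) = (2*B)*(-4 + B) = 2*B*(-4 + B))
Q(Y) = Y + Y**2 + 2*Y**2*(-4 + Y) (Q(Y) = (Y**2 + (2*Y*(-4 + Y))*Y) + Y = (Y**2 + 2*Y**2*(-4 + Y)) + Y = Y + Y**2 + 2*Y**2*(-4 + Y))
sqrt((26 + (0*5 + 1))*14 + Q(-20)) = sqrt((26 + (0*5 + 1))*14 - 20*(1 - 20 + 2*(-20)*(-4 - 20))) = sqrt((26 + (0 + 1))*14 - 20*(1 - 20 + 2*(-20)*(-24))) = sqrt((26 + 1)*14 - 20*(1 - 20 + 960)) = sqrt(27*14 - 20*941) = sqrt(378 - 18820) = sqrt(-18442) = I*sqrt(18442)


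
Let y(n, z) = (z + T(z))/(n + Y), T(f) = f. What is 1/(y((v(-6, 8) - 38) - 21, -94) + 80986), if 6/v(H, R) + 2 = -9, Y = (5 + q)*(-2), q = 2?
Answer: 809/65519742 ≈ 1.2347e-5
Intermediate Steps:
Y = -14 (Y = (5 + 2)*(-2) = 7*(-2) = -14)
v(H, R) = -6/11 (v(H, R) = 6/(-2 - 9) = 6/(-11) = 6*(-1/11) = -6/11)
y(n, z) = 2*z/(-14 + n) (y(n, z) = (z + z)/(n - 14) = (2*z)/(-14 + n) = 2*z/(-14 + n))
1/(y((v(-6, 8) - 38) - 21, -94) + 80986) = 1/(2*(-94)/(-14 + ((-6/11 - 38) - 21)) + 80986) = 1/(2*(-94)/(-14 + (-424/11 - 21)) + 80986) = 1/(2*(-94)/(-14 - 655/11) + 80986) = 1/(2*(-94)/(-809/11) + 80986) = 1/(2*(-94)*(-11/809) + 80986) = 1/(2068/809 + 80986) = 1/(65519742/809) = 809/65519742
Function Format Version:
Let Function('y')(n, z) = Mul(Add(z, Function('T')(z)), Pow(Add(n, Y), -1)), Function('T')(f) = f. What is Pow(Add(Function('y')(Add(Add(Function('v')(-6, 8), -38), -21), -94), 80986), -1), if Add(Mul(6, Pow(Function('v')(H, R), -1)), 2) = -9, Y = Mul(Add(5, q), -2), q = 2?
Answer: Rational(809, 65519742) ≈ 1.2347e-5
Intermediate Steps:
Y = -14 (Y = Mul(Add(5, 2), -2) = Mul(7, -2) = -14)
Function('v')(H, R) = Rational(-6, 11) (Function('v')(H, R) = Mul(6, Pow(Add(-2, -9), -1)) = Mul(6, Pow(-11, -1)) = Mul(6, Rational(-1, 11)) = Rational(-6, 11))
Function('y')(n, z) = Mul(2, z, Pow(Add(-14, n), -1)) (Function('y')(n, z) = Mul(Add(z, z), Pow(Add(n, -14), -1)) = Mul(Mul(2, z), Pow(Add(-14, n), -1)) = Mul(2, z, Pow(Add(-14, n), -1)))
Pow(Add(Function('y')(Add(Add(Function('v')(-6, 8), -38), -21), -94), 80986), -1) = Pow(Add(Mul(2, -94, Pow(Add(-14, Add(Add(Rational(-6, 11), -38), -21)), -1)), 80986), -1) = Pow(Add(Mul(2, -94, Pow(Add(-14, Add(Rational(-424, 11), -21)), -1)), 80986), -1) = Pow(Add(Mul(2, -94, Pow(Add(-14, Rational(-655, 11)), -1)), 80986), -1) = Pow(Add(Mul(2, -94, Pow(Rational(-809, 11), -1)), 80986), -1) = Pow(Add(Mul(2, -94, Rational(-11, 809)), 80986), -1) = Pow(Add(Rational(2068, 809), 80986), -1) = Pow(Rational(65519742, 809), -1) = Rational(809, 65519742)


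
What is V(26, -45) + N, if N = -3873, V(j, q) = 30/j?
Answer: -50334/13 ≈ -3871.8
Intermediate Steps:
V(26, -45) + N = 30/26 - 3873 = 30*(1/26) - 3873 = 15/13 - 3873 = -50334/13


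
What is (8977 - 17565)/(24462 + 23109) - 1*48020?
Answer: -2284368008/47571 ≈ -48020.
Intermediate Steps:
(8977 - 17565)/(24462 + 23109) - 1*48020 = -8588/47571 - 48020 = -2284368008/47571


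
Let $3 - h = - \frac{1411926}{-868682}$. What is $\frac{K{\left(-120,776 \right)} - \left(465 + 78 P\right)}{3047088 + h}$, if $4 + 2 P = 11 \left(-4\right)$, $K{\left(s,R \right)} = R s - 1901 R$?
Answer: $- \frac{21953681779}{42692769228} \approx -0.51423$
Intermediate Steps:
$K{\left(s,R \right)} = - 1901 R + R s$
$P = -24$ ($P = -2 + \frac{11 \left(-4\right)}{2} = -2 + \frac{1}{2} \left(-44\right) = -2 - 22 = -24$)
$h = \frac{19260}{14011}$ ($h = 3 - - \frac{1411926}{-868682} = 3 - \left(-1411926\right) \left(- \frac{1}{868682}\right) = 3 - \frac{22773}{14011} = \frac{19260}{14011} \approx 1.3746$)
$\frac{K{\left(-120,776 \right)} - \left(465 + 78 P\right)}{3047088 + h} = \frac{776 \left(-1901 - 120\right) - -1407}{3047088 + \frac{19260}{14011}} = \frac{776 \left(-2021\right) + \left(1872 - 465\right)}{\frac{42692769228}{14011}} = \left(-1568296 + 1407\right) \frac{14011}{42692769228} = \left(-1566889\right) \frac{14011}{42692769228} = - \frac{21953681779}{42692769228}$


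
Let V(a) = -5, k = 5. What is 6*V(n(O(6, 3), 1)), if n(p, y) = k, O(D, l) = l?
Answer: -30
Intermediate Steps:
n(p, y) = 5
6*V(n(O(6, 3), 1)) = 6*(-5) = -30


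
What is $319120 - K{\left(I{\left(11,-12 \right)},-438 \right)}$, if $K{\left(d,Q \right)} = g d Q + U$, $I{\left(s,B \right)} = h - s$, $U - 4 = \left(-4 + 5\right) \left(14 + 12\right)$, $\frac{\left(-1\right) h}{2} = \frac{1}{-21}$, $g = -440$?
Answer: $\frac{16944590}{7} \approx 2.4207 \cdot 10^{6}$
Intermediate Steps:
$h = \frac{2}{21}$ ($h = - \frac{2}{-21} = \left(-2\right) \left(- \frac{1}{21}\right) = \frac{2}{21} \approx 0.095238$)
$U = 30$ ($U = 4 + \left(-4 + 5\right) \left(14 + 12\right) = 4 + 1 \cdot 26 = 4 + 26 = 30$)
$I{\left(s,B \right)} = \frac{2}{21} - s$
$K{\left(d,Q \right)} = 30 - 440 Q d$ ($K{\left(d,Q \right)} = - 440 d Q + 30 = - 440 Q d + 30 = 30 - 440 Q d$)
$319120 - K{\left(I{\left(11,-12 \right)},-438 \right)} = 319120 - \left(30 - - 192720 \left(\frac{2}{21} - 11\right)\right) = 319120 - \left(30 - \left(-192720\right) \left(- \frac{229}{21}\right)\right) = 319120 - \left(30 - \frac{14710960}{7}\right) = 319120 - - \frac{14710750}{7} = 319120 + \frac{14710750}{7} = \frac{16944590}{7}$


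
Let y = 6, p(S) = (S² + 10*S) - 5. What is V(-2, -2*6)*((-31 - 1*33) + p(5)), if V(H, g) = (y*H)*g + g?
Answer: 792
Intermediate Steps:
p(S) = -5 + S² + 10*S
V(H, g) = g + 6*H*g (V(H, g) = (6*H)*g + g = 6*H*g + g = g + 6*H*g)
V(-2, -2*6)*((-31 - 1*33) + p(5)) = ((-2*6)*(1 + 6*(-2)))*((-31 - 1*33) + (-5 + 5² + 10*5)) = (-12*(1 - 12))*((-31 - 33) + (-5 + 25 + 50)) = (-12*(-11))*(-64 + 70) = 132*6 = 792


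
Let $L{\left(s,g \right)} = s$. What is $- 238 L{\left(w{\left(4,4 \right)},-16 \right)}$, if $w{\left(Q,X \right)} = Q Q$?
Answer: $-3808$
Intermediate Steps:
$w{\left(Q,X \right)} = Q^{2}$
$- 238 L{\left(w{\left(4,4 \right)},-16 \right)} = - 238 \cdot 4^{2} = \left(-238\right) 16 = -3808$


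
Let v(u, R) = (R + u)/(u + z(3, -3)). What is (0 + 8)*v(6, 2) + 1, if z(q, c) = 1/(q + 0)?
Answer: 211/19 ≈ 11.105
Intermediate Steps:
z(q, c) = 1/q
v(u, R) = (R + u)/(⅓ + u) (v(u, R) = (R + u)/(u + 1/3) = (R + u)/(u + ⅓) = (R + u)/(⅓ + u))
(0 + 8)*v(6, 2) + 1 = (0 + 8)*(3*(2 + 6)/(1 + 3*6)) + 1 = 8*(3*8/(1 + 18)) + 1 = 8*(3*8/19) + 1 = 8*(3*(1/19)*8) + 1 = 8*(24/19) + 1 = 192/19 + 1 = 211/19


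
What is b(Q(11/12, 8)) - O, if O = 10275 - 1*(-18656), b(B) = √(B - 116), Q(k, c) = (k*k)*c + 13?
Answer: -28931 + I*√3466/6 ≈ -28931.0 + 9.8121*I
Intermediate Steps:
Q(k, c) = 13 + c*k² (Q(k, c) = k²*c + 13 = c*k² + 13 = 13 + c*k²)
b(B) = √(-116 + B)
O = 28931 (O = 10275 + 18656 = 28931)
b(Q(11/12, 8)) - O = √(-116 + (13 + 8*(11/12)²)) - 1*28931 = √(-116 + (13 + 8*(11*(1/12))²)) - 28931 = √(-116 + (13 + 8*(11/12)²)) - 28931 = √(-116 + (13 + 8*(121/144))) - 28931 = √(-116 + (13 + 121/18)) - 28931 = √(-116 + 355/18) - 28931 = √(-1733/18) - 28931 = I*√3466/6 - 28931 = -28931 + I*√3466/6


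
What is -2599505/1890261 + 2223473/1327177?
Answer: 752941049068/2508710923197 ≈ 0.30013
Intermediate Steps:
-2599505/1890261 + 2223473/1327177 = 752941049068/2508710923197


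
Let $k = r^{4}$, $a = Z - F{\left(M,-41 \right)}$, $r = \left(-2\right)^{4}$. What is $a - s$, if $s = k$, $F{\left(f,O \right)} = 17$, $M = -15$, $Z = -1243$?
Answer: $-66796$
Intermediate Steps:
$r = 16$
$a = -1260$ ($a = -1243 - 17 = -1260$)
$k = 65536$ ($k = 16^{4} = 65536$)
$s = 65536$
$a - s = -1260 - 65536 = -66796$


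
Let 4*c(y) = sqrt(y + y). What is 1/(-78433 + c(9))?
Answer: -627464/49213883903 - 6*sqrt(2)/49213883903 ≈ -1.2750e-5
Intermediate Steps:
c(y) = sqrt(2)*sqrt(y)/4 (c(y) = sqrt(y + y)/4 = sqrt(2*y)/4 = (sqrt(2)*sqrt(y))/4 = sqrt(2)*sqrt(y)/4)
1/(-78433 + c(9)) = 1/(-78433 + sqrt(2)*sqrt(9)/4) = 1/(-78433 + (1/4)*sqrt(2)*3) = 1/(-78433 + 3*sqrt(2)/4)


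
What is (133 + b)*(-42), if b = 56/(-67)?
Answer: -371910/67 ≈ -5550.9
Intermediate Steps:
b = -56/67 (b = 56*(-1/67) = -56/67 ≈ -0.83582)
(133 + b)*(-42) = (133 - 56/67)*(-42) = (8855/67)*(-42) = -371910/67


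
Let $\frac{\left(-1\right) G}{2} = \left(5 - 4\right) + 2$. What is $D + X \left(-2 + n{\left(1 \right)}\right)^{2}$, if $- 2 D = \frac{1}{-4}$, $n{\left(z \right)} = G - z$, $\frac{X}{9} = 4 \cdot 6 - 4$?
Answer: $\frac{116641}{8} \approx 14580.0$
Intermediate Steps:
$G = -6$ ($G = - 2 \left(\left(5 - 4\right) + 2\right) = - 2 \left(1 + 2\right) = \left(-2\right) 3 = -6$)
$X = 180$ ($X = 9 \left(4 \cdot 6 - 4\right) = 9 \left(24 - 4\right) = 9 \cdot 20 = 180$)
$n{\left(z \right)} = -6 - z$
$D = \frac{1}{8}$ ($D = - \frac{1}{2 \left(-4\right)} = \left(- \frac{1}{2}\right) \left(- \frac{1}{4}\right) = \frac{1}{8} \approx 0.125$)
$D + X \left(-2 + n{\left(1 \right)}\right)^{2} = \frac{1}{8} + 180 \left(-2 - 7\right)^{2} = \frac{1}{8} + 180 \left(-9\right)^{2} = \frac{1}{8} + 180 \cdot 81 = \frac{1}{8} + 14580 = \frac{116641}{8}$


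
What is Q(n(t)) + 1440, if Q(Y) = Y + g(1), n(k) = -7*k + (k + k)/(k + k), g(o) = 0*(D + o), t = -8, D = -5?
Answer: 1497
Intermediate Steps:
g(o) = 0 (g(o) = 0*(-5 + o) = 0)
n(k) = 1 - 7*k (n(k) = -7*k + (2*k)/((2*k)) = -7*k + (2*k)*(1/(2*k)) = -7*k + 1 = 1 - 7*k)
Q(Y) = Y (Q(Y) = Y + 0 = Y)
Q(n(t)) + 1440 = (1 - 7*(-8)) + 1440 = (1 + 56) + 1440 = 57 + 1440 = 1497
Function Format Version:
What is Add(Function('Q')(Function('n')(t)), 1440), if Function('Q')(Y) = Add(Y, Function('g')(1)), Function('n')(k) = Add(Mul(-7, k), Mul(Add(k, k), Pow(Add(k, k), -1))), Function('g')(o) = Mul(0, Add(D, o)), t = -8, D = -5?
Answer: 1497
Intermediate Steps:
Function('g')(o) = 0 (Function('g')(o) = Mul(0, Add(-5, o)) = 0)
Function('n')(k) = Add(1, Mul(-7, k)) (Function('n')(k) = Add(Mul(-7, k), Mul(Mul(2, k), Pow(Mul(2, k), -1))) = Add(Mul(-7, k), Mul(Mul(2, k), Mul(Rational(1, 2), Pow(k, -1)))) = Add(Mul(-7, k), 1) = Add(1, Mul(-7, k)))
Function('Q')(Y) = Y (Function('Q')(Y) = Add(Y, 0) = Y)
Add(Function('Q')(Function('n')(t)), 1440) = Add(Add(1, Mul(-7, -8)), 1440) = Add(Add(1, 56), 1440) = Add(57, 1440) = 1497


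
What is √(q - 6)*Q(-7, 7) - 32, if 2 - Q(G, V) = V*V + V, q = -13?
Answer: -32 - 54*I*√19 ≈ -32.0 - 235.38*I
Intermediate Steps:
Q(G, V) = 2 - V - V² (Q(G, V) = 2 - (V*V + V) = 2 - (V² + V) = 2 - (V + V²) = 2 + (-V - V²) = 2 - V - V²)
√(q - 6)*Q(-7, 7) - 32 = √(-13 - 6)*(2 - 1*7 - 1*7²) - 32 = √(-19)*(2 - 7 - 1*49) - 32 = (I*√19)*(2 - 7 - 49) - 32 = (I*√19)*(-54) - 32 = -54*I*√19 - 32 = -32 - 54*I*√19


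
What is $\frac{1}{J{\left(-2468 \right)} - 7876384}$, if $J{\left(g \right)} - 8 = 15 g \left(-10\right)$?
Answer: $- \frac{1}{7506176} \approx -1.3322 \cdot 10^{-7}$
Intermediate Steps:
$J{\left(g \right)} = 8 - 150 g$ ($J{\left(g \right)} = 8 + 15 g \left(-10\right) = 8 - 150 g$)
$\frac{1}{J{\left(-2468 \right)} - 7876384} = \frac{1}{\left(8 - -370200\right) - 7876384} = \frac{1}{\left(8 + 370200\right) - 7876384} = \frac{1}{370208 - 7876384} = \frac{1}{-7506176} = - \frac{1}{7506176}$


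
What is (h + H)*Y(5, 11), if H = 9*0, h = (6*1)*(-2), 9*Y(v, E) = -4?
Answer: 16/3 ≈ 5.3333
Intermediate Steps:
Y(v, E) = -4/9 (Y(v, E) = (1/9)*(-4) = -4/9)
h = -12 (h = 6*(-2) = -12)
H = 0
(h + H)*Y(5, 11) = (-12 + 0)*(-4/9) = -12*(-4/9) = 16/3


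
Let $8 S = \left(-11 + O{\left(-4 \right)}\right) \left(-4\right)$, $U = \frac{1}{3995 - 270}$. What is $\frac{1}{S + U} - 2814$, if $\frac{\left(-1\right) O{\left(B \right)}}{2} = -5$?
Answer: $- \frac{10480328}{3727} \approx -2812.0$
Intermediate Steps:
$O{\left(B \right)} = 10$ ($O{\left(B \right)} = \left(-2\right) \left(-5\right) = 10$)
$U = \frac{1}{3725} \approx 0.00026846$
$S = \frac{1}{2}$ ($S = \frac{\left(-11 + 10\right) \left(-4\right)}{8} = \frac{\left(-1\right) \left(-4\right)}{8} = \frac{1}{8} \cdot 4 = \frac{1}{2} \approx 0.5$)
$\frac{1}{S + U} - 2814 = \frac{1}{\frac{1}{2} + \frac{1}{3725}} - 2814 = \frac{1}{\frac{3727}{7450}} - 2814 = \frac{7450}{3727} - 2814 = - \frac{10480328}{3727}$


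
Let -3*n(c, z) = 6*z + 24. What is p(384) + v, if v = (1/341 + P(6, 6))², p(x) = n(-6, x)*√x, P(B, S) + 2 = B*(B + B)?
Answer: 569824641/116281 - 6208*√6 ≈ -10306.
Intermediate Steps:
n(c, z) = -8 - 2*z (n(c, z) = -(6*z + 24)/3 = -(24 + 6*z)/3 = -8 - 2*z)
P(B, S) = -2 + 2*B² (P(B, S) = -2 + B*(B + B) = -2 + B*(2*B) = -2 + 2*B²)
p(x) = √x*(-8 - 2*x) (p(x) = (-8 - 2*x)*√x = √x*(-8 - 2*x))
v = 569824641/116281 (v = (1/341 + (-2 + 2*6²))² = (1/341 + (-2 + 2*36))² = (1/341 + (-2 + 72))² = (1/341 + 70)² = (23871/341)² = 569824641/116281 ≈ 4900.4)
p(384) + v = 2*√384*(-4 - 1*384) + 569824641/116281 = 2*(8*√6)*(-4 - 384) + 569824641/116281 = 2*(8*√6)*(-388) + 569824641/116281 = -6208*√6 + 569824641/116281 = 569824641/116281 - 6208*√6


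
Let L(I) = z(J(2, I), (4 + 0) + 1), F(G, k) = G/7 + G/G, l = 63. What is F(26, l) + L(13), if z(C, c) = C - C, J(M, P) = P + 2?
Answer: 33/7 ≈ 4.7143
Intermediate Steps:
F(G, k) = 1 + G/7 (F(G, k) = G*(1/7) + 1 = G/7 + 1 = 1 + G/7)
J(M, P) = 2 + P
z(C, c) = 0
L(I) = 0
F(26, l) + L(13) = (1 + (1/7)*26) + 0 = (1 + 26/7) + 0 = 33/7 + 0 = 33/7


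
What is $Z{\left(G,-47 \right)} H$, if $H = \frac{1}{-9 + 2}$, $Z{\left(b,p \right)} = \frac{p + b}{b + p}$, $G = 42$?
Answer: $- \frac{1}{7} \approx -0.14286$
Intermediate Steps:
$Z{\left(b,p \right)} = 1$ ($Z{\left(b,p \right)} = \frac{b + p}{b + p} = 1$)
$H = - \frac{1}{7}$ ($H = \frac{1}{-7} = - \frac{1}{7} \approx -0.14286$)
$Z{\left(G,-47 \right)} H = 1 \left(- \frac{1}{7}\right) = - \frac{1}{7}$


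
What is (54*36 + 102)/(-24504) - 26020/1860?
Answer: -5344997/379812 ≈ -14.073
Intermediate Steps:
(54*36 + 102)/(-24504) - 26020/1860 = (1944 + 102)*(-1/24504) - 26020*1/1860 = 2046*(-1/24504) - 1301/93 = -341/4084 - 1301/93 = -5344997/379812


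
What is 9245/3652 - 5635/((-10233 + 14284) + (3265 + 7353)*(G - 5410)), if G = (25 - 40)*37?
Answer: 585527868175/231289628988 ≈ 2.5316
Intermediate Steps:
G = -555 (G = -15*37 = -555)
9245/3652 - 5635/((-10233 + 14284) + (3265 + 7353)*(G - 5410)) = 9245/3652 - 5635/((-10233 + 14284) + (3265 + 7353)*(-555 - 5410)) = 9245*(1/3652) - 5635/(4051 + 10618*(-5965)) = 9245/3652 - 5635/(4051 - 63336370) = 9245/3652 - 5635/(-63332319) = 9245/3652 - 5635*(-1/63332319) = 9245/3652 + 5635/63332319 = 585527868175/231289628988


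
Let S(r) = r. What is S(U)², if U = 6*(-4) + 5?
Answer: 361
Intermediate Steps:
U = -19 (U = -24 + 5 = -19)
S(U)² = (-19)² = 361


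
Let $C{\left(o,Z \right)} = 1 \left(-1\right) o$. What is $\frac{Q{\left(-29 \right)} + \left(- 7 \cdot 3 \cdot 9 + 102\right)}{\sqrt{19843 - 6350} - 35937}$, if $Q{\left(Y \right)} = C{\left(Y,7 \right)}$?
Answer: $\frac{1042173}{645727238} + \frac{29 \sqrt{13493}}{645727238} \approx 0.0016192$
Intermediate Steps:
$C{\left(o,Z \right)} = - o$
$Q{\left(Y \right)} = - Y$
$\frac{Q{\left(-29 \right)} + \left(- 7 \cdot 3 \cdot 9 + 102\right)}{\sqrt{19843 - 6350} - 35937} = \frac{\left(-1\right) \left(-29\right) + \left(- 7 \cdot 3 \cdot 9 + 102\right)}{\sqrt{19843 - 6350} - 35937} = \frac{29 + \left(\left(-7\right) 27 + 102\right)}{\sqrt{13493} - 35937} = \frac{29 + \left(-189 + 102\right)}{-35937 + \sqrt{13493}} = \frac{29 - 87}{-35937 + \sqrt{13493}} = - \frac{58}{-35937 + \sqrt{13493}}$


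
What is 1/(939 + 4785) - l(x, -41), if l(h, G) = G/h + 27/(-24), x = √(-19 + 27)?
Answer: 12881/11448 + 41*√2/4 ≈ 15.621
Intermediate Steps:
x = 2*√2 (x = √8 = 2*√2 ≈ 2.8284)
l(h, G) = -9/8 + G/h (l(h, G) = G/h + 27*(-1/24) = G/h - 9/8 = -9/8 + G/h)
1/(939 + 4785) - l(x, -41) = 1/(939 + 4785) - (-9/8 - 41*√2/4) = 1/5724 - (-9/8 - 41*√2/4) = 1/5724 + (9/8 + 41*√2/4) = 12881/11448 + 41*√2/4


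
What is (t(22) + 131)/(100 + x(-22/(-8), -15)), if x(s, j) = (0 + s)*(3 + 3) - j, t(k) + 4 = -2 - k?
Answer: 206/263 ≈ 0.78327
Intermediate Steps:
t(k) = -6 - k (t(k) = -4 + (-2 - k) = -6 - k)
x(s, j) = -j + 6*s (x(s, j) = s*6 - j = 6*s - j = -j + 6*s)
(t(22) + 131)/(100 + x(-22/(-8), -15)) = ((-6 - 1*22) + 131)/(100 + (-1*(-15) + 6*(-22/(-8)))) = ((-6 - 22) + 131)/(100 + (15 + 6*(-22*(-⅛)))) = (-28 + 131)/(100 + (15 + 6*(11/4))) = 103/(100 + (15 + 33/2)) = 103/(100 + 63/2) = 103/(263/2) = 103*(2/263) = 206/263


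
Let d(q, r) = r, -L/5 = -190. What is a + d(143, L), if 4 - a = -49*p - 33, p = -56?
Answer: -1757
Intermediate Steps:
L = 950 (L = -5*(-190) = 950)
a = -2707 (a = 4 - (-49*(-56) - 33) = 4 - (2744 - 33) = 4 - 1*2711 = 4 - 2711 = -2707)
a + d(143, L) = -2707 + 950 = -1757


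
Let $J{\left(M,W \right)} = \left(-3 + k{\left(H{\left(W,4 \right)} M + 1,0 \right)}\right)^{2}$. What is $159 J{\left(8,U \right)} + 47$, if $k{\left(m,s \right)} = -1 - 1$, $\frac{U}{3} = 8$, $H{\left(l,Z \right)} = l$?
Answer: $4022$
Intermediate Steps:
$U = 24$ ($U = 3 \cdot 8 = 24$)
$k{\left(m,s \right)} = -2$
$J{\left(M,W \right)} = 25$ ($J{\left(M,W \right)} = \left(-3 - 2\right)^{2} = \left(-5\right)^{2} = 25$)
$159 J{\left(8,U \right)} + 47 = 159 \cdot 25 + 47 = 3975 + 47 = 4022$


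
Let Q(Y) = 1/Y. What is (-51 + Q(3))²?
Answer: 23104/9 ≈ 2567.1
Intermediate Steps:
(-51 + Q(3))² = (-51 + 1/3)² = (-51 + ⅓)² = (-152/3)² = 23104/9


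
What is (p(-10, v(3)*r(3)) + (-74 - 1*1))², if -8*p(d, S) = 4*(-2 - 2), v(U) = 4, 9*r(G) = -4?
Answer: 5329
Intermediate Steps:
r(G) = -4/9 (r(G) = (⅑)*(-4) = -4/9)
p(d, S) = 2 (p(d, S) = -(-2 - 2)/2 = -(-4)/2 = -⅛*(-16) = 2)
(p(-10, v(3)*r(3)) + (-74 - 1*1))² = (2 + (-74 - 1*1))² = (2 + (-74 - 1))² = (2 - 75)² = (-73)² = 5329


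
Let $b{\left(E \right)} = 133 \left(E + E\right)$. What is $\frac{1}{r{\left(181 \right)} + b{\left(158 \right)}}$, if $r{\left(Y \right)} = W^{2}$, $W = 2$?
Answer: $\frac{1}{42032} \approx 2.3791 \cdot 10^{-5}$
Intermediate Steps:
$b{\left(E \right)} = 266 E$ ($b{\left(E \right)} = 133 \cdot 2 E = 266 E$)
$r{\left(Y \right)} = 4$ ($r{\left(Y \right)} = 2^{2} = 4$)
$\frac{1}{r{\left(181 \right)} + b{\left(158 \right)}} = \frac{1}{4 + 266 \cdot 158} = \frac{1}{4 + 42028} = \frac{1}{42032}$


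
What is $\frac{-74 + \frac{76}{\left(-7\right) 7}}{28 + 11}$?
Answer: $- \frac{1234}{637} \approx -1.9372$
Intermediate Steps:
$\frac{-74 + \frac{76}{\left(-7\right) 7}}{28 + 11} = \frac{-74 + \frac{76}{-49}}{39} = \frac{-74 + 76 \left(- \frac{1}{49}\right)}{39} = \frac{-74 - \frac{76}{49}}{39} = \frac{1}{39} \left(- \frac{3702}{49}\right) = - \frac{1234}{637}$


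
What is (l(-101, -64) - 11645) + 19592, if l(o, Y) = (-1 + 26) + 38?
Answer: 8010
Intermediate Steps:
l(o, Y) = 63 (l(o, Y) = 25 + 38 = 63)
(l(-101, -64) - 11645) + 19592 = (63 - 11645) + 19592 = -11582 + 19592 = 8010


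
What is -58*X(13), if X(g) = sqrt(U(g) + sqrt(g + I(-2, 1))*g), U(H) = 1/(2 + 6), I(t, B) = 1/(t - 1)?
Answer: -29*sqrt(18 + 624*sqrt(114))/6 ≈ -395.05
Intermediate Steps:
I(t, B) = 1/(-1 + t)
U(H) = 1/8
X(g) = sqrt(1/8 + g*sqrt(-1/3 + g)) (X(g) = sqrt(1/8 + sqrt(g + 1/(-1 - 2))*g) = sqrt(1/8 + sqrt(g + 1/(-3))*g) = sqrt(1/8 + sqrt(g - 1/3)*g) = sqrt(1/8 + sqrt(-1/3 + g)*g) = sqrt(1/8 + g*sqrt(-1/3 + g)))
-58*X(13) = -29*sqrt(18 + 48*13*sqrt(3)*sqrt(-1 + 3*13))/6 = -29*sqrt(18 + 48*13*sqrt(3)*sqrt(-1 + 39))/6 = -29*sqrt(18 + 48*13*sqrt(3)*sqrt(38))/6 = -29*sqrt(18 + 624*sqrt(114))/6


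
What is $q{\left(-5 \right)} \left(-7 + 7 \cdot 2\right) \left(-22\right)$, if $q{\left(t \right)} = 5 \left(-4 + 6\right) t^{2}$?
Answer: $-38500$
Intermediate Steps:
$q{\left(t \right)} = 10 t^{2}$ ($q{\left(t \right)} = 5 \cdot 2 t^{2} = 10 t^{2}$)
$q{\left(-5 \right)} \left(-7 + 7 \cdot 2\right) \left(-22\right) = 10 \left(-5\right)^{2} \left(-7 + 7 \cdot 2\right) \left(-22\right) = 10 \cdot 25 \left(-7 + 14\right) \left(-22\right) = 250 \cdot 7 \left(-22\right) = 1750 \left(-22\right) = -38500$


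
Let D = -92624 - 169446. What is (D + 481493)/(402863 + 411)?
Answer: 219423/403274 ≈ 0.54410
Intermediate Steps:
D = -262070
(D + 481493)/(402863 + 411) = (-262070 + 481493)/(402863 + 411) = 219423/403274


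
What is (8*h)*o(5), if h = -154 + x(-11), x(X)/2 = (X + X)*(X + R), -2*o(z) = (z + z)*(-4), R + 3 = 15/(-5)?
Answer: 95040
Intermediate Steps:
R = -6 (R = -3 + 15/(-5) = -3 + 15*(-1/5) = -3 - 3 = -6)
o(z) = 4*z (o(z) = -(z + z)*(-4)/2 = -2*z*(-4)/2 = -(-4)*z = 4*z)
x(X) = 4*X*(-6 + X) (x(X) = 2*((X + X)*(X - 6)) = 2*((2*X)*(-6 + X)) = 2*(2*X*(-6 + X)) = 4*X*(-6 + X))
h = 594 (h = -154 + 4*(-11)*(-6 - 11) = -154 + 4*(-11)*(-17) = -154 + 748 = 594)
(8*h)*o(5) = (8*594)*(4*5) = 4752*20 = 95040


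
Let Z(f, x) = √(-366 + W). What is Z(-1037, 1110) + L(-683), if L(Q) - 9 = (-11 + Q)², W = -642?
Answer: 481645 + 12*I*√7 ≈ 4.8165e+5 + 31.749*I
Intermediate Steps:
L(Q) = 9 + (-11 + Q)²
Z(f, x) = 12*I*√7 (Z(f, x) = √(-366 - 642) = √(-1008) = 12*I*√7)
Z(-1037, 1110) + L(-683) = 12*I*√7 + (9 + (-11 - 683)²) = 12*I*√7 + (9 + (-694)²) = 12*I*√7 + (9 + 481636) = 12*I*√7 + 481645 = 481645 + 12*I*√7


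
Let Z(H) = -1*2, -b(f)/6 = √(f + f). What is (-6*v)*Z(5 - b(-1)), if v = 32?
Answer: 384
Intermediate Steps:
b(f) = -6*√2*√f (b(f) = -6*√(f + f) = -6*√2*√f)
Z(H) = -2
(-6*v)*Z(5 - b(-1)) = -6*32*(-2) = -192*(-2) = 384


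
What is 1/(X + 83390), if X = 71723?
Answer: 1/155113 ≈ 6.4469e-6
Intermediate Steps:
1/(X + 83390) = 1/(71723 + 83390) = 1/155113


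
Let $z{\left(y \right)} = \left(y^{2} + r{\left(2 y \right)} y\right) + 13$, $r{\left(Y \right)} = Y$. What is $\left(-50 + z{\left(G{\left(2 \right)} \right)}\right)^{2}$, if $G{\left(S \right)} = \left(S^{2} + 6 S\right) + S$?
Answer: $874225$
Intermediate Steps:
$G{\left(S \right)} = S^{2} + 7 S$
$z{\left(y \right)} = 13 + 3 y^{2}$ ($z{\left(y \right)} = \left(y^{2} + 2 y y\right) + 13 = \left(y^{2} + 2 y^{2}\right) + 13 = 3 y^{2} + 13 = 13 + 3 y^{2}$)
$\left(-50 + z{\left(G{\left(2 \right)} \right)}\right)^{2} = \left(-50 + \left(13 + 3 \left(2 \left(7 + 2\right)\right)^{2}\right)\right)^{2} = \left(-50 + \left(13 + 3 \left(2 \cdot 9\right)^{2}\right)\right)^{2} = \left(-50 + \left(13 + 3 \cdot 18^{2}\right)\right)^{2} = \left(-50 + \left(13 + 3 \cdot 324\right)\right)^{2} = \left(-50 + \left(13 + 972\right)\right)^{2} = \left(-50 + 985\right)^{2} = 935^{2} = 874225$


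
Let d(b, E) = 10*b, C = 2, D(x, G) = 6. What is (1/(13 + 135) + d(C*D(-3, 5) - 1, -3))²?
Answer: 265070961/21904 ≈ 12101.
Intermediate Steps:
(1/(13 + 135) + d(C*D(-3, 5) - 1, -3))² = (1/(13 + 135) + 10*(2*6 - 1))² = (1/148 + 10*(12 - 1))² = (1/148 + 10*11)² = (1/148 + 110)² = (16281/148)² = 265070961/21904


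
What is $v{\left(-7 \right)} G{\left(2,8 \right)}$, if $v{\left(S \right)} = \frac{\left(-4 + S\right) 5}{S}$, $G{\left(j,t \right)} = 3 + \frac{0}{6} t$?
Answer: $\frac{165}{7} \approx 23.571$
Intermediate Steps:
$G{\left(j,t \right)} = 3$ ($G{\left(j,t \right)} = 3 + 0 \cdot \frac{1}{6} t = 3 + 0 t = 3 + 0 = 3$)
$v{\left(S \right)} = \frac{-20 + 5 S}{S}$
$v{\left(-7 \right)} G{\left(2,8 \right)} = \left(5 - \frac{20}{-7}\right) 3 = \left(5 - - \frac{20}{7}\right) 3 = \left(5 + \frac{20}{7}\right) 3 = \frac{55}{7} \cdot 3 = \frac{165}{7}$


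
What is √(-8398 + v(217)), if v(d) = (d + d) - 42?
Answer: I*√8006 ≈ 89.476*I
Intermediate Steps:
v(d) = -42 + 2*d (v(d) = 2*d - 42 = -42 + 2*d)
√(-8398 + v(217)) = √(-8398 + (-42 + 2*217)) = √(-8398 + (-42 + 434)) = √(-8398 + 392) = √(-8006) = I*√8006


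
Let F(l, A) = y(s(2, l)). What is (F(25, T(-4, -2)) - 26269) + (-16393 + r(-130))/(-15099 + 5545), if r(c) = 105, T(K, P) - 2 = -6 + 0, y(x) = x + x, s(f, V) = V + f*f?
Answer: -125201803/4777 ≈ -26209.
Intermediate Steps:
s(f, V) = V + f²
y(x) = 2*x
T(K, P) = -4 (T(K, P) = 2 + (-6 + 0) = 2 - 6 = -4)
F(l, A) = 8 + 2*l (F(l, A) = 2*(l + 2²) = 2*(l + 4) = 2*(4 + l) = 8 + 2*l)
(F(25, T(-4, -2)) - 26269) + (-16393 + r(-130))/(-15099 + 5545) = ((8 + 2*25) - 26269) + (-16393 + 105)/(-15099 + 5545) = ((8 + 50) - 26269) - 16288/(-9554) = (58 - 26269) - 16288*(-1/9554) = -26211 + 8144/4777 = -125201803/4777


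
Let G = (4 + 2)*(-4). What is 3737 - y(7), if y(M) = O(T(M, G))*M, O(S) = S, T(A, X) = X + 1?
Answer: 3898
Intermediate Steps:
G = -24 (G = 6*(-4) = -24)
T(A, X) = 1 + X
y(M) = -23*M (y(M) = (1 - 24)*M = -23*M)
3737 - y(7) = 3737 - (-23)*7 = 3737 - 1*(-161) = 3737 + 161 = 3898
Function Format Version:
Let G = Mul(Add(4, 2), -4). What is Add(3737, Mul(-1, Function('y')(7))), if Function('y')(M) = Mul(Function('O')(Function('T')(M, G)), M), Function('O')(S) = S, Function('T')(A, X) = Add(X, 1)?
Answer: 3898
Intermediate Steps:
G = -24 (G = Mul(6, -4) = -24)
Function('T')(A, X) = Add(1, X)
Function('y')(M) = Mul(-23, M) (Function('y')(M) = Mul(Add(1, -24), M) = Mul(-23, M))
Add(3737, Mul(-1, Function('y')(7))) = Add(3737, Mul(-1, Mul(-23, 7))) = Add(3737, Mul(-1, -161)) = Add(3737, 161) = 3898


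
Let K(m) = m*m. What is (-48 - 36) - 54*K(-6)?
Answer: -2028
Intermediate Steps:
K(m) = m**2
(-48 - 36) - 54*K(-6) = (-48 - 36) - 54*(-6)**2 = -84 - 54*36 = -84 - 1944 = -2028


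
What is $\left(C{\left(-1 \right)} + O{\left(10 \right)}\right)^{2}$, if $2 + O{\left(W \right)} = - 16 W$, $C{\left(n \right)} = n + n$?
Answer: $26896$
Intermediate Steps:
$C{\left(n \right)} = 2 n$
$O{\left(W \right)} = -2 - 16 W$
$\left(C{\left(-1 \right)} + O{\left(10 \right)}\right)^{2} = \left(2 \left(-1\right) - 162\right)^{2} = \left(-2 - 162\right)^{2} = \left(-164\right)^{2} = 26896$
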